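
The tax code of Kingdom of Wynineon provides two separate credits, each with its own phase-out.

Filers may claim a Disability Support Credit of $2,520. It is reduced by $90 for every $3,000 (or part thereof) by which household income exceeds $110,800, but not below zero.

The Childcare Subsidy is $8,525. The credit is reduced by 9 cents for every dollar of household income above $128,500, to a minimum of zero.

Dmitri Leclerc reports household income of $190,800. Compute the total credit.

Disability Support Credit: income exceeds $110,800 by $80,000, which is 27 full-or-partial $3,000 increments; reduction = 27 × $90 = $2,430, leaving $90.
Childcare Subsidy: 9% of the $62,300 excess over $128,500 is $5,607; credit = $8,525 − $5,607 = $2,918.
Total: $90 + $2,918 = $3,008.

$3,008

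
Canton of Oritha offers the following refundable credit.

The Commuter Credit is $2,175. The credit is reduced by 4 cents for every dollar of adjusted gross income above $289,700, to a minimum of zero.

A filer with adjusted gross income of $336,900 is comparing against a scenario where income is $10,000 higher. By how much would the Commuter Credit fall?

$287

At $336,900 — 4% of the $47,200 excess over $289,700 is $1,888; credit = $2,175 − $1,888 = $287.
At $346,900 — 4% of the $57,200 excess over $289,700 is $2,288 ≥ base, so the credit is $0.
Lost: $287 − $0 = $287.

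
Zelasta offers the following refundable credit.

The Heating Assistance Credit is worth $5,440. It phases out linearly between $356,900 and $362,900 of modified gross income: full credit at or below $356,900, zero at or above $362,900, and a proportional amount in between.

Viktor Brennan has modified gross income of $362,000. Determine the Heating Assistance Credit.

$816

Heating Assistance Credit: $362,000 is $5,100 into a $6,000 phase-out range, leaving 900/6,000 of the credit: $5,440 × 900/6,000 = $816.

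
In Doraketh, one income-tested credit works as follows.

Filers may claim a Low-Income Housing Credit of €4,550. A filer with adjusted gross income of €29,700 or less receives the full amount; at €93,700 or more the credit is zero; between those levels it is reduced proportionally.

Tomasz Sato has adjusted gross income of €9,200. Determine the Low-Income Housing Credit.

€4,550

Low-Income Housing Credit: €9,200 is at or below the €29,700 threshold, so the full €4,550 applies.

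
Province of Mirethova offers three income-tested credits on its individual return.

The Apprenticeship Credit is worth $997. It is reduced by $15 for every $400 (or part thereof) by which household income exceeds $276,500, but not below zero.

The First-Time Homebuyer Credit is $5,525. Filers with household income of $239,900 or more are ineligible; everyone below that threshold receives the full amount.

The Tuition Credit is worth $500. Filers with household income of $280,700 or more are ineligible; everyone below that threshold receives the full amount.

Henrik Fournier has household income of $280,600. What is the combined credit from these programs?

$1,332

Apprenticeship Credit: income exceeds $276,500 by $4,100, which is 11 full-or-partial $400 increments; reduction = 11 × $15 = $165, leaving $832.
First-Time Homebuyer Credit: $280,600 meets or exceeds the $239,900 cutoff, so the credit is $0.
Tuition Credit: $280,600 is below the $280,700 cutoff, so the full $500 applies.
Total: $832 + $0 + $500 = $1,332.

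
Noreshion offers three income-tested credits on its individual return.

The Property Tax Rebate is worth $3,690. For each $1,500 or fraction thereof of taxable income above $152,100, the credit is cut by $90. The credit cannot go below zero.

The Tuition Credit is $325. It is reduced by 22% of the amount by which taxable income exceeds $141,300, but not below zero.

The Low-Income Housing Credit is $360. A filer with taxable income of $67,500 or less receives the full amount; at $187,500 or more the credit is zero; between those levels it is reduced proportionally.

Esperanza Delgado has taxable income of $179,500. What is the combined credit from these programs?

$2,004

Property Tax Rebate: income exceeds $152,100 by $27,400, which is 19 full-or-partial $1,500 increments; reduction = 19 × $90 = $1,710, leaving $1,980.
Tuition Credit: 22% of the $38,200 excess over $141,300 is $8,404 ≥ base, so the credit is $0.
Low-Income Housing Credit: $179,500 is $112,000 into a $120,000 phase-out range, leaving 8,000/120,000 of the credit: $360 × 8,000/120,000 = $24.
Total: $1,980 + $0 + $24 = $2,004.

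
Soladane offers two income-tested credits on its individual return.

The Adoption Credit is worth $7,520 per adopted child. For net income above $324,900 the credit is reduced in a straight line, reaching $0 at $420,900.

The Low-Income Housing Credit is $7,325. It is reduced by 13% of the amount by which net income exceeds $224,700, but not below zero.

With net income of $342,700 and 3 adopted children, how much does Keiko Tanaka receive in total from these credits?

Adoption Credit: base = 3 × $7,520 = $22,560. $342,700 is $17,800 into a $96,000 phase-out range, leaving 78,200/96,000 of the credit: $22,560 × 78,200/96,000 = $18,377.
Low-Income Housing Credit: 13% of the $118,000 excess over $224,700 is $15,340 ≥ base, so the credit is $0.
Total: $18,377 + $0 = $18,377.

$18,377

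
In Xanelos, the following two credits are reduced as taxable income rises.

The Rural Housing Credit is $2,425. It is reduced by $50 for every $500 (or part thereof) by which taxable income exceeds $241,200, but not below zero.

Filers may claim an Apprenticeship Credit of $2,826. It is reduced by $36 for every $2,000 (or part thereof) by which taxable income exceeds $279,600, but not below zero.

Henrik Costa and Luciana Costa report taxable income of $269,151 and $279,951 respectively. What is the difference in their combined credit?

$36

Henrik ($269,151): Rural Housing Credit: income exceeds $241,200 by $27,951 → 56 increments × $50 = $2,800 ≥ base, so the credit is $0. Apprenticeship Credit: $269,151 is at or below the $279,600 threshold, so the full $2,826 applies. total $0 + $2,826 = $2,826
Luciana ($279,951): Rural Housing Credit: income exceeds $241,200 by $38,751 → 78 increments × $50 = $3,900 ≥ base, so the credit is $0. Apprenticeship Credit: income exceeds $279,600 by $351, which is 1 full-or-partial $2,000 increment; reduction = 1 × $36 = $36, leaving $2,790. total $0 + $2,790 = $2,790
Difference: |$2,826 − $2,790| = $36.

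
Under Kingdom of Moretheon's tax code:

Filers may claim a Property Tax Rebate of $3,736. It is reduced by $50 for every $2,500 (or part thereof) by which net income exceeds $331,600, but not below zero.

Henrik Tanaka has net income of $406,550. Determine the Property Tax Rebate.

Property Tax Rebate: income exceeds $331,600 by $74,950, which is 30 full-or-partial $2,500 increments; reduction = 30 × $50 = $1,500, leaving $2,236.

$2,236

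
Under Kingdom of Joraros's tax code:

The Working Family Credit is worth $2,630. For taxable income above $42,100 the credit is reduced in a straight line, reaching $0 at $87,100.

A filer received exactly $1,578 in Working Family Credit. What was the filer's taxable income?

$1,578 is 1,578/2,630 of the full $2,630, so 1,052/2,630 of the $45,000 range has been used: income = $42,100 + $45,000 × 1,052/2,630 = $60,100.

$60,100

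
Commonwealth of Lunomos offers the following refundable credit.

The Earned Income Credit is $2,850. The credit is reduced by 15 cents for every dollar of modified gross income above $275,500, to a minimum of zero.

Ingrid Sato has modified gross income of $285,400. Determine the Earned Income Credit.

Earned Income Credit: 15% of the $9,900 excess over $275,500 is $1,485; credit = $2,850 − $1,485 = $1,365.

$1,365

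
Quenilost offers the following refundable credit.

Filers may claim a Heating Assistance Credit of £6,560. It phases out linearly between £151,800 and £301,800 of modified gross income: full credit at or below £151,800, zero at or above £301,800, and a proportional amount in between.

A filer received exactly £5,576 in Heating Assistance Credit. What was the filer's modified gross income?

£5,576 is 5,576/6,560 of the full £6,560, so 984/6,560 of the £150,000 range has been used: income = £151,800 + £150,000 × 984/6,560 = £174,300.

£174,300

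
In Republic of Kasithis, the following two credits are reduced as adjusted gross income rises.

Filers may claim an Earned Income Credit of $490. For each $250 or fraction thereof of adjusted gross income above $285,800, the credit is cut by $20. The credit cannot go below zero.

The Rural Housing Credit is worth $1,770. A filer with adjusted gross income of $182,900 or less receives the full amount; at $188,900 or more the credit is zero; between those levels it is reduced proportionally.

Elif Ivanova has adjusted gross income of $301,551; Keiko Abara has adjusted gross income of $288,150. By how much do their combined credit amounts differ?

Elif ($301,551): Earned Income Credit: income exceeds $285,800 by $15,751 → 64 increments × $20 = $1,280 ≥ base, so the credit is $0. Rural Housing Credit: $301,551 is at or above $188,900, so the credit is $0. total $0 + $0 = $0
Keiko ($288,150): Earned Income Credit: income exceeds $285,800 by $2,350, which is 10 full-or-partial $250 increments; reduction = 10 × $20 = $200, leaving $290. Rural Housing Credit: $288,150 is at or above $188,900, so the credit is $0. total $290 + $0 = $290
Difference: |$0 − $290| = $290.

$290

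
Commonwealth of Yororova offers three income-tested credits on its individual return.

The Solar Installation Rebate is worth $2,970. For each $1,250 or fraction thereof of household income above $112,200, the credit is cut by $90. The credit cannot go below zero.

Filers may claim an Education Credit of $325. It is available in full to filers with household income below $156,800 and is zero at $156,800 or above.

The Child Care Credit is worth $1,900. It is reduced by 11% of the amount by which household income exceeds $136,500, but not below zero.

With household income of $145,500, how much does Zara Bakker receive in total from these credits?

Solar Installation Rebate: income exceeds $112,200 by $33,300, which is 27 full-or-partial $1,250 increments; reduction = 27 × $90 = $2,430, leaving $540.
Education Credit: $145,500 is below the $156,800 cutoff, so the full $325 applies.
Child Care Credit: 11% of the $9,000 excess over $136,500 is $990; credit = $1,900 − $990 = $910.
Total: $540 + $325 + $910 = $1,775.

$1,775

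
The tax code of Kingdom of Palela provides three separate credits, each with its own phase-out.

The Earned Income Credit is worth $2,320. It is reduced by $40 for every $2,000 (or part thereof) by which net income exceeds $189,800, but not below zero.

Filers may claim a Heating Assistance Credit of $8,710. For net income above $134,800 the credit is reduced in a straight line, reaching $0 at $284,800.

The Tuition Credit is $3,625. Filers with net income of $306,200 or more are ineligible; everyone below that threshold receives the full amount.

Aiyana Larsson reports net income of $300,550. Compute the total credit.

Earned Income Credit: income exceeds $189,800 by $110,750, which is 56 full-or-partial $2,000 increments; reduction = 56 × $40 = $2,240, leaving $80.
Heating Assistance Credit: $300,550 is at or above $284,800, so the credit is $0.
Tuition Credit: $300,550 is below the $306,200 cutoff, so the full $3,625 applies.
Total: $80 + $0 + $3,625 = $3,705.

$3,705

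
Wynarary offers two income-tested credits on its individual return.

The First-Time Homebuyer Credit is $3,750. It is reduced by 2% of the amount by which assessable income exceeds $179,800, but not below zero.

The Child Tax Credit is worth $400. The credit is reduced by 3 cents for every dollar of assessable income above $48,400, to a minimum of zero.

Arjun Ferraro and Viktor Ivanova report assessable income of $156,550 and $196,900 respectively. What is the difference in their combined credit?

Arjun ($156,550): First-Time Homebuyer Credit: $156,550 is at or below the $179,800 threshold, so the full $3,750 applies. Child Tax Credit: 3% of the $108,150 excess over $48,400 is $3,244.50 ≥ base, so the credit is $0. total $3,750 + $0 = $3,750
Viktor ($196,900): First-Time Homebuyer Credit: 2% of the $17,100 excess over $179,800 is $342; credit = $3,750 − $342 = $3,408. Child Tax Credit: 3% of the $148,500 excess over $48,400 is $4,455 ≥ base, so the credit is $0. total $3,408 + $0 = $3,408
Difference: |$3,750 − $3,408| = $342.

$342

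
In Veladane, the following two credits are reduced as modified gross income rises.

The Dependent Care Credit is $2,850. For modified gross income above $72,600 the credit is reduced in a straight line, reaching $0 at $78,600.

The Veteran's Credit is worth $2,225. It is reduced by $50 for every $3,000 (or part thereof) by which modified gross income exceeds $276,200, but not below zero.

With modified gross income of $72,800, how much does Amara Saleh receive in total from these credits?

Dependent Care Credit: $72,800 is $200 into a $6,000 phase-out range, leaving 5,800/6,000 of the credit: $2,850 × 5,800/6,000 = $2,755.
Veteran's Credit: $72,800 is at or below the $276,200 threshold, so the full $2,225 applies.
Total: $2,755 + $2,225 = $4,980.

$4,980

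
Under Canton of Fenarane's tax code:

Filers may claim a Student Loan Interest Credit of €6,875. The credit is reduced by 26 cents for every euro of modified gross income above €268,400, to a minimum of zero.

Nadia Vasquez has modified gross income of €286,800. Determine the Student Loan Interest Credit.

€2,091

Student Loan Interest Credit: 26% of the €18,400 excess over €268,400 is €4,784; credit = €6,875 − €4,784 = €2,091.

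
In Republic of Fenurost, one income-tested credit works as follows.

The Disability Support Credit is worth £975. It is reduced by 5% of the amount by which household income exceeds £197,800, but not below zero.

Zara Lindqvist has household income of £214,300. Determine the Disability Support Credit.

Disability Support Credit: 5% of the £16,500 excess over £197,800 is £825; credit = £975 − £825 = £150.

£150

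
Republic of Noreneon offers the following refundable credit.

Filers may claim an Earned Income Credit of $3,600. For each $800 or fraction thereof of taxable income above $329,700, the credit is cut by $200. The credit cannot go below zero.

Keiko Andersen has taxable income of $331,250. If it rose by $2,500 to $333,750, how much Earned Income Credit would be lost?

$800

At $331,250 — income exceeds $329,700 by $1,550, which is 2 full-or-partial $800 increments; reduction = 2 × $200 = $400, leaving $3,200.
At $333,750 — income exceeds $329,700 by $4,050, which is 6 full-or-partial $800 increments; reduction = 6 × $200 = $1,200, leaving $2,400.
Lost: $3,200 − $2,400 = $800.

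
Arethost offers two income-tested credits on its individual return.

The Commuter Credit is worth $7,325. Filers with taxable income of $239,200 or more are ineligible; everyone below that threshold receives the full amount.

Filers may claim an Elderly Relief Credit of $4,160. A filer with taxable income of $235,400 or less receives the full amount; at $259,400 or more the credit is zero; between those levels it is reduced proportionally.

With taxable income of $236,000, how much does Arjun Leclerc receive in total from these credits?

$11,381

Commuter Credit: $236,000 is below the $239,200 cutoff, so the full $7,325 applies.
Elderly Relief Credit: $236,000 is $600 into a $24,000 phase-out range, leaving 23,400/24,000 of the credit: $4,160 × 23,400/24,000 = $4,056.
Total: $7,325 + $4,056 = $11,381.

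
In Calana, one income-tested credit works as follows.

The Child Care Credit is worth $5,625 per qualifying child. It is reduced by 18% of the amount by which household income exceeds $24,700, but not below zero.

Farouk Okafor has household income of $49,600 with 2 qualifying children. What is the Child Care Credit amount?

Child Care Credit: base = 2 × $5,625 = $11,250. 18% of the $24,900 excess over $24,700 is $4,482; credit = $11,250 − $4,482 = $6,768.

$6,768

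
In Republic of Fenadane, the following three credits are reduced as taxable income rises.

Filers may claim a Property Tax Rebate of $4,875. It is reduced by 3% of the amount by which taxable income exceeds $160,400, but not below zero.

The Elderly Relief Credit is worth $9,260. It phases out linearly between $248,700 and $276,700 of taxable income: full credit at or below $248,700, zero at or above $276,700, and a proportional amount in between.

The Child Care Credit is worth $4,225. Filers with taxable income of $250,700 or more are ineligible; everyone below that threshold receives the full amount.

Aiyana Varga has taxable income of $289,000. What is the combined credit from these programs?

Property Tax Rebate: 3% of the $128,600 excess over $160,400 is $3,858; credit = $4,875 − $3,858 = $1,017.
Elderly Relief Credit: $289,000 is at or above $276,700, so the credit is $0.
Child Care Credit: $289,000 meets or exceeds the $250,700 cutoff, so the credit is $0.
Total: $1,017 + $0 + $0 = $1,017.

$1,017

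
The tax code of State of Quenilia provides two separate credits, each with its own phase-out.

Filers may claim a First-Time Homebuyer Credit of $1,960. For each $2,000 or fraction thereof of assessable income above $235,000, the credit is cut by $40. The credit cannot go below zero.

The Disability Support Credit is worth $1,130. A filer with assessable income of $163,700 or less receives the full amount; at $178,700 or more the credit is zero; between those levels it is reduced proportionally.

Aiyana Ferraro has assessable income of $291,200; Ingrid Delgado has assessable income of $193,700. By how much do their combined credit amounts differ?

Aiyana ($291,200): First-Time Homebuyer Credit: income exceeds $235,000 by $56,200, which is 29 full-or-partial $2,000 increments; reduction = 29 × $40 = $1,160, leaving $800. Disability Support Credit: $291,200 is at or above $178,700, so the credit is $0. total $800 + $0 = $800
Ingrid ($193,700): First-Time Homebuyer Credit: $193,700 is at or below the $235,000 threshold, so the full $1,960 applies. Disability Support Credit: $193,700 is at or above $178,700, so the credit is $0. total $1,960 + $0 = $1,960
Difference: |$800 − $1,960| = $1,160.

$1,160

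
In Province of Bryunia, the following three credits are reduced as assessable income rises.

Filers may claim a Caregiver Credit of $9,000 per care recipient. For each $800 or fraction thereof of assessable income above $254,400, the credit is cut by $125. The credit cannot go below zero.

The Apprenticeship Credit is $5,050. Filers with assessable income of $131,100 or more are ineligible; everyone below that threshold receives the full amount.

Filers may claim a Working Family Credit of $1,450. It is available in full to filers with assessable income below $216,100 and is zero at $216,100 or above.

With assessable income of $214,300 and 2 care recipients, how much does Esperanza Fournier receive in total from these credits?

$19,450

Caregiver Credit: base = 2 × $9,000 = $18,000. $214,300 is at or below the $254,400 threshold, so the full $18,000 applies.
Apprenticeship Credit: $214,300 meets or exceeds the $131,100 cutoff, so the credit is $0.
Working Family Credit: $214,300 is below the $216,100 cutoff, so the full $1,450 applies.
Total: $18,000 + $0 + $1,450 = $19,450.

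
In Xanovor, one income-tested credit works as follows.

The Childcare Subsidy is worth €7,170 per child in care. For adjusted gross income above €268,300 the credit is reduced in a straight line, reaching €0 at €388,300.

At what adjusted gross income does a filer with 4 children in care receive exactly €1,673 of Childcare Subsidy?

Full credit = 4 × €7,170 = €28,680.
€1,673 is 1,673/28,680 of the full €28,680, so 27,007/28,680 of the €120,000 range has been used: income = €268,300 + €120,000 × 27,007/28,680 = €381,300.

€381,300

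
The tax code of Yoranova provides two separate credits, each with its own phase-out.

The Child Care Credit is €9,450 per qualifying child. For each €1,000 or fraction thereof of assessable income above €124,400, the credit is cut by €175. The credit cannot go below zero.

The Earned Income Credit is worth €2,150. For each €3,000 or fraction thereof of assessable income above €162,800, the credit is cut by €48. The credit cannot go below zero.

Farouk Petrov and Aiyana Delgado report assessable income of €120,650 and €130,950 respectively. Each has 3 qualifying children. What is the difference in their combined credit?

Farouk (€120,650): Child Care Credit: base = 3 × €9,450 = €28,350. €120,650 is at or below the €124,400 threshold, so the full €28,350 applies. Earned Income Credit: €120,650 is at or below the €162,800 threshold, so the full €2,150 applies. total €28,350 + €2,150 = €30,500
Aiyana (€130,950): Child Care Credit: base = 3 × €9,450 = €28,350. income exceeds €124,400 by €6,550, which is 7 full-or-partial €1,000 increments; reduction = 7 × €175 = €1,225, leaving €27,125. Earned Income Credit: €130,950 is at or below the €162,800 threshold, so the full €2,150 applies. total €27,125 + €2,150 = €29,275
Difference: |€30,500 − €29,275| = €1,225.

€1,225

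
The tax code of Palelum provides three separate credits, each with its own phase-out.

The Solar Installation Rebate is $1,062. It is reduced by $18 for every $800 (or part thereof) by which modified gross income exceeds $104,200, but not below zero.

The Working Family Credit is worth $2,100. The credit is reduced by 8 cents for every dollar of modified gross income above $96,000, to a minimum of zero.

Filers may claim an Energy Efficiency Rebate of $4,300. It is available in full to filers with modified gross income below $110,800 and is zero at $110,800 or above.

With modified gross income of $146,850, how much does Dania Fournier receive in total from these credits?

$90

Solar Installation Rebate: income exceeds $104,200 by $42,650, which is 54 full-or-partial $800 increments; reduction = 54 × $18 = $972, leaving $90.
Working Family Credit: 8% of the $50,850 excess over $96,000 is $4,068 ≥ base, so the credit is $0.
Energy Efficiency Rebate: $146,850 meets or exceeds the $110,800 cutoff, so the credit is $0.
Total: $90 + $0 + $0 = $90.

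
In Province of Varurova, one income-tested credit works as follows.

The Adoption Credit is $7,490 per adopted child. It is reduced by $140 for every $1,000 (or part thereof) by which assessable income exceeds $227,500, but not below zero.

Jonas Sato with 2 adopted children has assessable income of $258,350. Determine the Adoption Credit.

Adoption Credit: base = 2 × $7,490 = $14,980. income exceeds $227,500 by $30,850, which is 31 full-or-partial $1,000 increments; reduction = 31 × $140 = $4,340, leaving $10,640.

$10,640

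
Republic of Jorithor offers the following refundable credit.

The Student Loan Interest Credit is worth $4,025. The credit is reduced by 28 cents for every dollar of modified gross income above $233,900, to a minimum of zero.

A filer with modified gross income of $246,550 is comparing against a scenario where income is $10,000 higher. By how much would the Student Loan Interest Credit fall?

$483

At $246,550 — 28% of the $12,650 excess over $233,900 is $3,542; credit = $4,025 − $3,542 = $483.
At $256,550 — 28% of the $22,650 excess over $233,900 is $6,342 ≥ base, so the credit is $0.
Lost: $483 − $0 = $483.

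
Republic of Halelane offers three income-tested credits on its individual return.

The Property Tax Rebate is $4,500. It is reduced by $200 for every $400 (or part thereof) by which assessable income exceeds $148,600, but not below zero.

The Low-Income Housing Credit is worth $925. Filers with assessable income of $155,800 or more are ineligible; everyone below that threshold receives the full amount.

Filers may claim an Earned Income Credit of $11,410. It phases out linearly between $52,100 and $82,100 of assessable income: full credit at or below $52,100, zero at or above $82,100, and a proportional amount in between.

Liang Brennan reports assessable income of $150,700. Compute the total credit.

$4,225

Property Tax Rebate: income exceeds $148,600 by $2,100, which is 6 full-or-partial $400 increments; reduction = 6 × $200 = $1,200, leaving $3,300.
Low-Income Housing Credit: $150,700 is below the $155,800 cutoff, so the full $925 applies.
Earned Income Credit: $150,700 is at or above $82,100, so the credit is $0.
Total: $3,300 + $925 + $0 = $4,225.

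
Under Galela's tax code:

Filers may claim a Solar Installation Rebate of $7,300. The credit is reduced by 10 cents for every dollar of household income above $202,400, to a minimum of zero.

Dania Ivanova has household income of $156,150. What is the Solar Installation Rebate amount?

Solar Installation Rebate: $156,150 is at or below the $202,400 threshold, so the full $7,300 applies.

$7,300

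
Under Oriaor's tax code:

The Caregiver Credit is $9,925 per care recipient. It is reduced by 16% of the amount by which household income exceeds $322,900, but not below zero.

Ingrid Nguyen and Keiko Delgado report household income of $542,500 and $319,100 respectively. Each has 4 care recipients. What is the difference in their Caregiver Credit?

Ingrid ($542,500): Caregiver Credit: base = 4 × $9,925 = $39,700. 16% of the $219,600 excess over $322,900 is $35,136; credit = $39,700 − $35,136 = $4,564.
Keiko ($319,100): Caregiver Credit: base = 4 × $9,925 = $39,700. $319,100 is at or below the $322,900 threshold, so the full $39,700 applies.
Difference: |$4,564 − $39,700| = $35,136.

$35,136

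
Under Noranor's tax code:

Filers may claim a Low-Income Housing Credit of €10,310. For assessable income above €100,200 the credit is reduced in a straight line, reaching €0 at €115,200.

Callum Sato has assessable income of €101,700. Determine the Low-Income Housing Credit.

€9,279

Low-Income Housing Credit: €101,700 is €1,500 into a €15,000 phase-out range, leaving 13,500/15,000 of the credit: €10,310 × 13,500/15,000 = €9,279.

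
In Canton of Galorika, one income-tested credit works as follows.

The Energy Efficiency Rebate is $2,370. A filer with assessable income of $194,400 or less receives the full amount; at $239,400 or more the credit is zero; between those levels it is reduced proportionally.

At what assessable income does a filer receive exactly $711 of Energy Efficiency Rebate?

$225,900

$711 is 711/2,370 of the full $2,370, so 1,659/2,370 of the $45,000 range has been used: income = $194,400 + $45,000 × 1,659/2,370 = $225,900.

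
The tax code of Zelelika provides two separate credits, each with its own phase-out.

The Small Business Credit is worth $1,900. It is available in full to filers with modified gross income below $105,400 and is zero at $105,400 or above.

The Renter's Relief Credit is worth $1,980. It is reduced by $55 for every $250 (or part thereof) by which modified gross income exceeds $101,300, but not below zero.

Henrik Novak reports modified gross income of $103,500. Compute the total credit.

$3,385

Small Business Credit: $103,500 is below the $105,400 cutoff, so the full $1,900 applies.
Renter's Relief Credit: income exceeds $101,300 by $2,200, which is 9 full-or-partial $250 increments; reduction = 9 × $55 = $495, leaving $1,485.
Total: $1,900 + $1,485 = $3,385.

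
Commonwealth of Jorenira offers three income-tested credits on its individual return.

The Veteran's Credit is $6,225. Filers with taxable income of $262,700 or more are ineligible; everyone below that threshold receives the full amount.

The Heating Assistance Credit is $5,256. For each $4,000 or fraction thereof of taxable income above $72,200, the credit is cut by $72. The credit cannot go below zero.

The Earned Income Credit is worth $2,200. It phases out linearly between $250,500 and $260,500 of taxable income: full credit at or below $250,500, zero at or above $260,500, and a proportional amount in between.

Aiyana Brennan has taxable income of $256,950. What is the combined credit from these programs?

Veteran's Credit: $256,950 is below the $262,700 cutoff, so the full $6,225 applies.
Heating Assistance Credit: income exceeds $72,200 by $184,750, which is 47 full-or-partial $4,000 increments; reduction = 47 × $72 = $3,384, leaving $1,872.
Earned Income Credit: $256,950 is $6,450 into a $10,000 phase-out range, leaving 3,550/10,000 of the credit: $2,200 × 3,550/10,000 = $781.
Total: $6,225 + $1,872 + $781 = $8,878.

$8,878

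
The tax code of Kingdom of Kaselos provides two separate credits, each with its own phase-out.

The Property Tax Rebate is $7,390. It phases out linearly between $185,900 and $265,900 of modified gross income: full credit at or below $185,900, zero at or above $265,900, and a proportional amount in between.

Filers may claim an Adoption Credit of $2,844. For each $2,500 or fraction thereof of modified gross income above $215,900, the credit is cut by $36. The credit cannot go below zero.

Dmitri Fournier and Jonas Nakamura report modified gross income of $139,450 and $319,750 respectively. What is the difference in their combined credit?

$8,902

Dmitri ($139,450): Property Tax Rebate: $139,450 is at or below the $185,900 threshold, so the full $7,390 applies. Adoption Credit: $139,450 is at or below the $215,900 threshold, so the full $2,844 applies. total $7,390 + $2,844 = $10,234
Jonas ($319,750): Property Tax Rebate: $319,750 is at or above $265,900, so the credit is $0. Adoption Credit: income exceeds $215,900 by $103,850, which is 42 full-or-partial $2,500 increments; reduction = 42 × $36 = $1,512, leaving $1,332. total $0 + $1,332 = $1,332
Difference: |$10,234 − $1,332| = $8,902.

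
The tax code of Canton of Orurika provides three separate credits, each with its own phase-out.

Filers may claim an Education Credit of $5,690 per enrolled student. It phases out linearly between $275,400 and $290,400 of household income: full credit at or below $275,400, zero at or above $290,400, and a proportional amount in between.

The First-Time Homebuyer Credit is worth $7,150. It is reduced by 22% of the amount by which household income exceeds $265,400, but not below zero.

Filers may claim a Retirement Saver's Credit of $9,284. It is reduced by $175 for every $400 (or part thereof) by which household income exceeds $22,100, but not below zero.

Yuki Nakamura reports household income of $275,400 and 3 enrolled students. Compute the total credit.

$22,020

Education Credit: base = 3 × $5,690 = $17,070. $275,400 is at or below the $275,400 threshold, so the full $17,070 applies.
First-Time Homebuyer Credit: 22% of the $10,000 excess over $265,400 is $2,200; credit = $7,150 − $2,200 = $4,950.
Retirement Saver's Credit: income exceeds $22,100 by $253,300 → 634 increments × $175 = $110,950 ≥ base, so the credit is $0.
Total: $17,070 + $4,950 + $0 = $22,020.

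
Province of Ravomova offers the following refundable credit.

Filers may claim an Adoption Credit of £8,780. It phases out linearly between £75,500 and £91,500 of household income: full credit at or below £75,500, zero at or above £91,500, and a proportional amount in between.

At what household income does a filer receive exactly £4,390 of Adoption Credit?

£83,500

£4,390 is 4,390/8,780 of the full £8,780, so 4,390/8,780 of the £16,000 range has been used: income = £75,500 + £16,000 × 4,390/8,780 = £83,500.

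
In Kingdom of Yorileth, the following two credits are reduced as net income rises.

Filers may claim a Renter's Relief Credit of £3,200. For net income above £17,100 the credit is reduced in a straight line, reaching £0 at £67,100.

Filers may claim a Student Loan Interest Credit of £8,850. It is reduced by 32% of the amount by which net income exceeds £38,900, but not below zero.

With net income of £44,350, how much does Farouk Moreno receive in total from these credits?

Renter's Relief Credit: £44,350 is £27,250 into a £50,000 phase-out range, leaving 22,750/50,000 of the credit: £3,200 × 22,750/50,000 = £1,456.
Student Loan Interest Credit: 32% of the £5,450 excess over £38,900 is £1,744; credit = £8,850 − £1,744 = £7,106.
Total: £1,456 + £7,106 = £8,562.

£8,562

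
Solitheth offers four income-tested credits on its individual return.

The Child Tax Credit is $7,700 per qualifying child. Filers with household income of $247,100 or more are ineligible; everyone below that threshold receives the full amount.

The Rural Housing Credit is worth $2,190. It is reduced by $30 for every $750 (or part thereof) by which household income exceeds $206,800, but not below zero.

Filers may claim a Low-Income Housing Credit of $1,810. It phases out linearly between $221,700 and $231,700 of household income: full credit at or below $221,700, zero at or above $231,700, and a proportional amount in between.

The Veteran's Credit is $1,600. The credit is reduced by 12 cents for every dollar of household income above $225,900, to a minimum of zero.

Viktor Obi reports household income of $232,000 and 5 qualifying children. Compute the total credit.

Child Tax Credit: base = 5 × $7,700 = $38,500. $232,000 is below the $247,100 cutoff, so the full $38,500 applies.
Rural Housing Credit: income exceeds $206,800 by $25,200, which is 34 full-or-partial $750 increments; reduction = 34 × $30 = $1,020, leaving $1,170.
Low-Income Housing Credit: $232,000 is at or above $231,700, so the credit is $0.
Veteran's Credit: 12% of the $6,100 excess over $225,900 is $732; credit = $1,600 − $732 = $868.
Total: $38,500 + $1,170 + $0 + $868 = $40,538.

$40,538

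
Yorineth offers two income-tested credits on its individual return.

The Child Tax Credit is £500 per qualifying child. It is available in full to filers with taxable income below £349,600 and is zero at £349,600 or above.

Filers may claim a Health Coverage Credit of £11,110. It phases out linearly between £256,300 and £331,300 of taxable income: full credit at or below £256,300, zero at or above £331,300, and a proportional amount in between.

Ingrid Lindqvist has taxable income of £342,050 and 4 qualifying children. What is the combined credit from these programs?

£2,000

Child Tax Credit: base = 4 × £500 = £2,000. £342,050 is below the £349,600 cutoff, so the full £2,000 applies.
Health Coverage Credit: £342,050 is at or above £331,300, so the credit is £0.
Total: £2,000 + £0 = £2,000.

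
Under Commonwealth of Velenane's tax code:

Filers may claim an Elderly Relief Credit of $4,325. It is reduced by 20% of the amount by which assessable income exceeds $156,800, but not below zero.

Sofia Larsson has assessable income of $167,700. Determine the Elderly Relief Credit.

Elderly Relief Credit: 20% of the $10,900 excess over $156,800 is $2,180; credit = $4,325 − $2,180 = $2,145.

$2,145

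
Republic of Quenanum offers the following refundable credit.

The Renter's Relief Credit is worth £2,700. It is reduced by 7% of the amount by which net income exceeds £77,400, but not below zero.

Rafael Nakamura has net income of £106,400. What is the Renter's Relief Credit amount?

Renter's Relief Credit: 7% of the £29,000 excess over £77,400 is £2,030; credit = £2,700 − £2,030 = £670.

£670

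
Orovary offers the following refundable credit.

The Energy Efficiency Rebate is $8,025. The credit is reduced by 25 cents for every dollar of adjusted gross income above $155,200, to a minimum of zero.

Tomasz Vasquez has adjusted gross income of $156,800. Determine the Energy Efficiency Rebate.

$7,625

Energy Efficiency Rebate: 25% of the $1,600 excess over $155,200 is $400; credit = $8,025 − $400 = $7,625.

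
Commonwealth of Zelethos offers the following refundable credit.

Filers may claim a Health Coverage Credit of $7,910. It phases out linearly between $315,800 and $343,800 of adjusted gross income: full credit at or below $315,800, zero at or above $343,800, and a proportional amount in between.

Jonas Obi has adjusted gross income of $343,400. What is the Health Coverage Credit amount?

Health Coverage Credit: $343,400 is $27,600 into a $28,000 phase-out range, leaving 400/28,000 of the credit: $7,910 × 400/28,000 = $113.

$113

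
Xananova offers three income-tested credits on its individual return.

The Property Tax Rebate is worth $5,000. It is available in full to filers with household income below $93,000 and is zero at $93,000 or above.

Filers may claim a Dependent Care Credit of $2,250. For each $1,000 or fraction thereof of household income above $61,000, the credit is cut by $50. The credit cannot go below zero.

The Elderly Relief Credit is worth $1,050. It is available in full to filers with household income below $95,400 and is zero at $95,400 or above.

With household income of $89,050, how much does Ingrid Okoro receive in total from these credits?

Property Tax Rebate: $89,050 is below the $93,000 cutoff, so the full $5,000 applies.
Dependent Care Credit: income exceeds $61,000 by $28,050, which is 29 full-or-partial $1,000 increments; reduction = 29 × $50 = $1,450, leaving $800.
Elderly Relief Credit: $89,050 is below the $95,400 cutoff, so the full $1,050 applies.
Total: $5,000 + $800 + $1,050 = $6,850.

$6,850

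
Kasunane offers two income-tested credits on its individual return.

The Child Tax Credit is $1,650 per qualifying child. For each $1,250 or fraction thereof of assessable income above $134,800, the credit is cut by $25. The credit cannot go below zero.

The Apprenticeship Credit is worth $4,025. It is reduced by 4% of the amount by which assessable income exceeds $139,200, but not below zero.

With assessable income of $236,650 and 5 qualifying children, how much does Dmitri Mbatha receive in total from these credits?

Child Tax Credit: base = 5 × $1,650 = $8,250. income exceeds $134,800 by $101,850, which is 82 full-or-partial $1,250 increments; reduction = 82 × $25 = $2,050, leaving $6,200.
Apprenticeship Credit: 4% of the $97,450 excess over $139,200 is $3,898; credit = $4,025 − $3,898 = $127.
Total: $6,200 + $127 = $6,327.

$6,327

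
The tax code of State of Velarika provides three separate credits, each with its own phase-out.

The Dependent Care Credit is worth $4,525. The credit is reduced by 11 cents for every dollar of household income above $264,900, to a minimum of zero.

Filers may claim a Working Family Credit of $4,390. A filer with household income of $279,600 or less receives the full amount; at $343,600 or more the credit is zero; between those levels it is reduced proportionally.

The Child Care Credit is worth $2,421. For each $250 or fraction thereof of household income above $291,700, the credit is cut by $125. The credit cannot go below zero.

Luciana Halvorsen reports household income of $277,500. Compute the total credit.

$9,950

Dependent Care Credit: 11% of the $12,600 excess over $264,900 is $1,386; credit = $4,525 − $1,386 = $3,139.
Working Family Credit: $277,500 is at or below the $279,600 threshold, so the full $4,390 applies.
Child Care Credit: $277,500 is at or below the $291,700 threshold, so the full $2,421 applies.
Total: $3,139 + $4,390 + $2,421 = $9,950.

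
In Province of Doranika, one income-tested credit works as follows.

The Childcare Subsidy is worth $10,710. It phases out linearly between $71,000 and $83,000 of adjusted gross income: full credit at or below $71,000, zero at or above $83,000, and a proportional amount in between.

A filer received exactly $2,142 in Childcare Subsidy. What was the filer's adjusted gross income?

$80,600

$2,142 is 2,142/10,710 of the full $10,710, so 8,568/10,710 of the $12,000 range has been used: income = $71,000 + $12,000 × 8,568/10,710 = $80,600.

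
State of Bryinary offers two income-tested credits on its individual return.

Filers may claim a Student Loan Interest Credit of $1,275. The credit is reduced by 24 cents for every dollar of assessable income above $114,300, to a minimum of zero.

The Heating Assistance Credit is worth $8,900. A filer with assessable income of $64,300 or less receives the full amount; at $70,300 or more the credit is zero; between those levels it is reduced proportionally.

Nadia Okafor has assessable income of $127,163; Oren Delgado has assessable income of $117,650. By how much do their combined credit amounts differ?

$471

Nadia ($127,163): Student Loan Interest Credit: 24% of the $12,863 excess over $114,300 is $3,087.12 ≥ base, so the credit is $0. Heating Assistance Credit: $127,163 is at or above $70,300, so the credit is $0. total $0 + $0 = $0
Oren ($117,650): Student Loan Interest Credit: 24% of the $3,350 excess over $114,300 is $804; credit = $1,275 − $804 = $471. Heating Assistance Credit: $117,650 is at or above $70,300, so the credit is $0. total $471 + $0 = $471
Difference: |$0 − $471| = $471.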